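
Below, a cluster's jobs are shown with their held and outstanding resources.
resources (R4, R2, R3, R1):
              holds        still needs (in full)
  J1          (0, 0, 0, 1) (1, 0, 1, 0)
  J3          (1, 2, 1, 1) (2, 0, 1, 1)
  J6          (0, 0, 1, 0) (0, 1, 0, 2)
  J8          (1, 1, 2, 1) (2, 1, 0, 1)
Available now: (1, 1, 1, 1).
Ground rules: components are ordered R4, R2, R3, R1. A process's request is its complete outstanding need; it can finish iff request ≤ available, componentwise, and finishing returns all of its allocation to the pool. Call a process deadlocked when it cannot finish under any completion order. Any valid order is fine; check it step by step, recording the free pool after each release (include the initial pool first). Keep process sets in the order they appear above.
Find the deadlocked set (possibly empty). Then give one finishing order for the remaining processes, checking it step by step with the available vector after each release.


Deadlocked set: J3 and J8.
Key observation: R4 is the bottleneck — with J1, J6 done the pool holds (1, 1, 2, 2), short of every remaining need.
The rest can finish in the order J1, J6. Step-by-step check:
  pool = (1, 1, 1, 1)
  J1: need (1, 0, 1, 0) fits (1, 1, 1, 1); releases (0, 0, 0, 1), pool now (1, 1, 1, 2)
  J6: need (0, 1, 0, 2) fits (1, 1, 1, 2); releases (0, 0, 1, 0), pool now (1, 1, 2, 2)
The blocked processes can never fit:
  blocked: J3 wants (2, 0, 1, 1), pool (1, 1, 2, 2) — not enough R4
  blocked: J8 wants (2, 1, 0, 1), pool (1, 1, 2, 2) — not enough R4


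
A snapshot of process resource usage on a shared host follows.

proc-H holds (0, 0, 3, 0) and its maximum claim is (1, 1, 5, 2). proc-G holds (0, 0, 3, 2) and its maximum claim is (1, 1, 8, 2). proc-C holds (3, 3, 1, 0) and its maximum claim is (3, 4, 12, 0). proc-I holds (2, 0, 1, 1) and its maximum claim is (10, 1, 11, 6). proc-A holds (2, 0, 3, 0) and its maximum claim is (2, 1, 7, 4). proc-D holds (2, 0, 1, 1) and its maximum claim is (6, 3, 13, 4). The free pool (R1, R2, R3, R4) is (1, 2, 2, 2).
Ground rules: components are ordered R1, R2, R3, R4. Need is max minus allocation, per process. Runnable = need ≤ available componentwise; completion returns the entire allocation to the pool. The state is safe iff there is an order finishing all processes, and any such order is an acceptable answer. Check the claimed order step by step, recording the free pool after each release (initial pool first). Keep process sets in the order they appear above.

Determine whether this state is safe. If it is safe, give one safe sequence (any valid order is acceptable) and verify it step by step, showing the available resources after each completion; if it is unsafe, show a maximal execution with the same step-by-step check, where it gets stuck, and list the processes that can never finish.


SAFE. One safe sequence: proc-H, proc-G, proc-A, proc-C, proc-D, proc-I.
Key observation: at proc-H the run first touches a limit — (1, 1, 2, 2) against (1, 2, 2, 2), exact on a resource it actually requests.
Verifying each step:
  pool = (1, 2, 2, 2)
  run proc-H (needs (1, 1, 2, 2), free (1, 2, 2, 2)); after release of (0, 0, 3, 0) the pool is (1, 2, 5, 2)
  run proc-G (needs (1, 1, 5, 0), free (1, 2, 5, 2)); after release of (0, 0, 3, 2) the pool is (1, 2, 8, 4)
  run proc-A (needs (0, 1, 4, 4), free (1, 2, 8, 4)); after release of (2, 0, 3, 0) the pool is (3, 2, 11, 4)
  run proc-C (needs (0, 1, 11, 0), free (3, 2, 11, 4)); after release of (3, 3, 1, 0) the pool is (6, 5, 12, 4)
  run proc-D (needs (4, 3, 12, 3), free (6, 5, 12, 4)); after release of (2, 0, 1, 1) the pool is (8, 5, 13, 5)
  run proc-I (needs (8, 1, 10, 5), free (8, 5, 13, 5)); after release of (2, 0, 1, 1) the pool is (10, 5, 14, 6)


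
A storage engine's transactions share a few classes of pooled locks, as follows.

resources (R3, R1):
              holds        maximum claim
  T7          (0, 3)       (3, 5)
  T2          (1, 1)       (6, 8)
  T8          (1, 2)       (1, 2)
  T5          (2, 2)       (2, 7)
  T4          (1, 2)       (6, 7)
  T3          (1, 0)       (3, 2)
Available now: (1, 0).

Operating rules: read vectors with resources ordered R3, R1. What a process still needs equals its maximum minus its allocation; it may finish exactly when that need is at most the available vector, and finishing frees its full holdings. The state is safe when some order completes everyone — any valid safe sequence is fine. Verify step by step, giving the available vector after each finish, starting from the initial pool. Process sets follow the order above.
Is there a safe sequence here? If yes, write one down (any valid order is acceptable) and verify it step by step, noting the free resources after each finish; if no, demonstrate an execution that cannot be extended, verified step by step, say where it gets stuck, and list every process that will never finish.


SAFE — a valid safe sequence is T8, T3, T7, T5, T2, T4.
Key observation: reading the order forward, T3 is the first process whose need (2, 2) meets the free pool (2, 2) exactly on a resource it requests.
Step-by-step check:
  pool = (1, 0)
  run T8 (needs (0, 0), free (1, 0)); after release of (1, 2) the pool is (2, 2)
  run T3 (needs (2, 2), free (2, 2)); after release of (1, 0) the pool is (3, 2)
  run T7 (needs (3, 2), free (3, 2)); after release of (0, 3) the pool is (3, 5)
  run T5 (needs (0, 5), free (3, 5)); after release of (2, 2) the pool is (5, 7)
  run T2 (needs (5, 7), free (5, 7)); after release of (1, 1) the pool is (6, 8)
  run T4 (needs (5, 5), free (6, 8)); after release of (1, 2) the pool is (7, 10)


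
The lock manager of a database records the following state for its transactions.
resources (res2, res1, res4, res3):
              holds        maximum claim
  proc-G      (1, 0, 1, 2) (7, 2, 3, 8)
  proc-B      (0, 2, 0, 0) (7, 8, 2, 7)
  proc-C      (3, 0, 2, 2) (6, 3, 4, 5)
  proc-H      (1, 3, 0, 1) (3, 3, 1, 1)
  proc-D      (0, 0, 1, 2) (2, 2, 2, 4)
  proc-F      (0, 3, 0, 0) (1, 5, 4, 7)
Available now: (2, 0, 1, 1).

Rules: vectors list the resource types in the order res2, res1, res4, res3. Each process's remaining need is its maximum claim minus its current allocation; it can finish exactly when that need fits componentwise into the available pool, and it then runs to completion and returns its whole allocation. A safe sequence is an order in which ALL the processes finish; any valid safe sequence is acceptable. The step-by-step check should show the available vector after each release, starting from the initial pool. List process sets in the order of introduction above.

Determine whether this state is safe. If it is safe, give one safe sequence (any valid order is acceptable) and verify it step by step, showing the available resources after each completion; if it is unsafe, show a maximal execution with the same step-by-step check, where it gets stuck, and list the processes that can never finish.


SAFE. One safe sequence: proc-H, proc-D, proc-C, proc-G, proc-F, proc-B.
Key observation: proc-H marks the first exact bind of the order: its need (2, 0, 1, 0) fits the free (2, 0, 1, 1) with zero slack on a requested resource.
Check, step by step:
  pool = (2, 0, 1, 1)
  proc-H: need (2, 0, 1, 0) fits (2, 0, 1, 1); releases (1, 3, 0, 1), pool now (3, 3, 1, 2)
  proc-D: need (2, 2, 1, 2) fits (3, 3, 1, 2); releases (0, 0, 1, 2), pool now (3, 3, 2, 4)
  proc-C: need (3, 3, 2, 3) fits (3, 3, 2, 4); releases (3, 0, 2, 2), pool now (6, 3, 4, 6)
  proc-G: need (6, 2, 2, 6) fits (6, 3, 4, 6); releases (1, 0, 1, 2), pool now (7, 3, 5, 8)
  proc-F: need (1, 2, 4, 7) fits (7, 3, 5, 8); releases (0, 3, 0, 0), pool now (7, 6, 5, 8)
  proc-B: need (7, 6, 2, 7) fits (7, 6, 5, 8); releases (0, 2, 0, 0), pool now (7, 8, 5, 8)


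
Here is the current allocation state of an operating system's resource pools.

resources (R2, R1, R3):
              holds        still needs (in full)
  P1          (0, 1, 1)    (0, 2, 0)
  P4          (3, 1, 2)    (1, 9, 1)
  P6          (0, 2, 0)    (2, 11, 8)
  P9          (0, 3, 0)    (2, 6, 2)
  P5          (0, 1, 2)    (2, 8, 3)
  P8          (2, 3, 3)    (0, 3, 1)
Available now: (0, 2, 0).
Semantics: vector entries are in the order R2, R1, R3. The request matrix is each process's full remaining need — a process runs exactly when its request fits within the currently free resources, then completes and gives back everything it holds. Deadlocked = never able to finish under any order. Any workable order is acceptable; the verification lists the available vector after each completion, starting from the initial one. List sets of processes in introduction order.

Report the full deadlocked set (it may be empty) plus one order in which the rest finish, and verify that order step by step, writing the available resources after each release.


No process is deadlocked.
Key observation: P1 fits the free pool immediately, and its release cascades until everyone finishes.
A valid finishing order for the others: P1, P8, P9, P5, P4, P6. Check, step by step:
  pool = (0, 2, 0)
  run P1 (needs (0, 2, 0), free (0, 2, 0)); after release of (0, 1, 1) the pool is (0, 3, 1)
  run P8 (needs (0, 3, 1), free (0, 3, 1)); after release of (2, 3, 3) the pool is (2, 6, 4)
  run P9 (needs (2, 6, 2), free (2, 6, 4)); after release of (0, 3, 0) the pool is (2, 9, 4)
  run P5 (needs (2, 8, 3), free (2, 9, 4)); after release of (0, 1, 2) the pool is (2, 10, 6)
  run P4 (needs (1, 9, 1), free (2, 10, 6)); after release of (3, 1, 2) the pool is (5, 11, 8)
  run P6 (needs (2, 11, 8), free (5, 11, 8)); after release of (0, 2, 0) the pool is (5, 13, 8)


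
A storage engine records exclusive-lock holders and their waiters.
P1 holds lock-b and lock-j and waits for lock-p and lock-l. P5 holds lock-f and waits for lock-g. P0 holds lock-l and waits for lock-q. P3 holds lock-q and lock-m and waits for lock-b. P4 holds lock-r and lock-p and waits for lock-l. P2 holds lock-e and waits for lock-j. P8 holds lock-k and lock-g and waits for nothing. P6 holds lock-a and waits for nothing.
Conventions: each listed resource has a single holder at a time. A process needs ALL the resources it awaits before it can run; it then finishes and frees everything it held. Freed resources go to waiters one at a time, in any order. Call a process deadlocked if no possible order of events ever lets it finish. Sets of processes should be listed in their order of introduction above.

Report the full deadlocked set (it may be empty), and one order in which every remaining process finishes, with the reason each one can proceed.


Deadlocked set: P1, P0, P3, P4 and P2.
Key observation: P1 -> P0 -> P3 -> P1 is a circular wait — nothing in it can go first; P4 is caught in further circular waits and P2 waits into the deadlock from upstream.
One completion order for the rest: P8, P5, P6.
Step-by-step check:
  run P8 (it waits on nothing); releases lock-k and lock-g
  P5: everything it awaited (lock-g) is free; runs, freeing lock-f
  run P6 (it waits on nothing); releases lock-a


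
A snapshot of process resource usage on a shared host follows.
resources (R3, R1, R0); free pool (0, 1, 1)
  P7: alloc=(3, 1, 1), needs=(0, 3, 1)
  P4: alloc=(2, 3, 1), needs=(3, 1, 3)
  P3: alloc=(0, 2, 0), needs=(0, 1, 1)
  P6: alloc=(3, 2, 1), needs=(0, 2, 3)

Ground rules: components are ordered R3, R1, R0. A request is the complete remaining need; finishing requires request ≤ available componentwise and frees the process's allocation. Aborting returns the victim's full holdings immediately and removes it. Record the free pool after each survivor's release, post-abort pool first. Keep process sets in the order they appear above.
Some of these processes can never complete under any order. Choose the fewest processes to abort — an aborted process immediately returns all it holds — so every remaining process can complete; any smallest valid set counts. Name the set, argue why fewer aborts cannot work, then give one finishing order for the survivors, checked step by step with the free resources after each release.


Abort P6.
Key observation: before aborting P6, P4 was permanently blocked — no order could ever run it; afterwards it completes at step 2.
Why nothing smaller works: aborting no one leaves the state deadlocked as given.
Survivors finish in the order: P7, P4, P3. Step-by-step check (pool after the aborts first):
  pool = (3, 3, 2)
  P7: need (0, 3, 1) fits (3, 3, 2); releases (3, 1, 1), pool now (6, 4, 3)
  P4: need (3, 1, 3) fits (6, 4, 3); releases (2, 3, 1), pool now (8, 7, 4)
  P3: need (0, 1, 1) fits (8, 7, 4); releases (0, 2, 0), pool now (8, 9, 4)


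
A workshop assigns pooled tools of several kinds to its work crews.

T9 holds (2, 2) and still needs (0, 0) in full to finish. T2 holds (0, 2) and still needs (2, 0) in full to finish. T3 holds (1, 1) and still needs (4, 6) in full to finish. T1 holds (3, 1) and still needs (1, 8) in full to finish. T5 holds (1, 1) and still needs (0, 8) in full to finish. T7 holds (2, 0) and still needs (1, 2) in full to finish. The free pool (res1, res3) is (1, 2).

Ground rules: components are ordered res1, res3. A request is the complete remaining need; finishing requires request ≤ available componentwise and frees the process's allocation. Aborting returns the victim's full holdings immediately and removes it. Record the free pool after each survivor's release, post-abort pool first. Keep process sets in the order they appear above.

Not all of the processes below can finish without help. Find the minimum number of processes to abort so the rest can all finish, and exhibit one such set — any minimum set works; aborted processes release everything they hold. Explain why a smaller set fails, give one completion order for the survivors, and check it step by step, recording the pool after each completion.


Minimum abort set: T5.
Key observation: T1 could never have finished before the abort; with (1, 1) returned by T5, it fits at step 5.
Why nothing smaller works: aborting no one leaves the state deadlocked as given.
The survivors complete as T2, T9, T3, T7, T1. Walking it through (starting from the post-abort pool):
  pool = (2, 3)
  run T2 (needs (2, 0), free (2, 3)); after release of (0, 2) the pool is (2, 5)
  run T9 (needs (0, 0), free (2, 5)); after release of (2, 2) the pool is (4, 7)
  run T3 (needs (4, 6), free (4, 7)); after release of (1, 1) the pool is (5, 8)
  run T7 (needs (1, 2), free (5, 8)); after release of (2, 0) the pool is (7, 8)
  run T1 (needs (1, 8), free (7, 8)); after release of (3, 1) the pool is (10, 9)


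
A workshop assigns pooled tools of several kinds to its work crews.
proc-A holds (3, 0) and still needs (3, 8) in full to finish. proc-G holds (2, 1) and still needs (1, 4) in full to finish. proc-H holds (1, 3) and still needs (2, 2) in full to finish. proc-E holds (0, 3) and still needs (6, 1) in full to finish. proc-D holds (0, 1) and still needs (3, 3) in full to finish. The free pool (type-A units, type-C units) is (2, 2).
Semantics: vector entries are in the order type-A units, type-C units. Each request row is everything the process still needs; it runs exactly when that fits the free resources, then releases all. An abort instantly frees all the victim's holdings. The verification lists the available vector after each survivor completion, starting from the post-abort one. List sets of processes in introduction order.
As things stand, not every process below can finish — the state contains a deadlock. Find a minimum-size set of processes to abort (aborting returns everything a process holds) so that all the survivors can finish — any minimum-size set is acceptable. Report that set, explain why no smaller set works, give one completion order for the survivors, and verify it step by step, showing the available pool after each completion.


Abort proc-E.
Key observation: no ordering could ever have run proc-A before the abort of proc-E; with (0, 3) back in the pool it fits at step 3.
Minimality: the empty abort set fails — the state is deadlocked as it stands.
One survivor order: proc-H, proc-D, proc-A, proc-G. Step-by-step check (post-abort pool first):
  pool = (2, 5)
  run proc-H (needs (2, 2), free (2, 5)); after release of (1, 3) the pool is (3, 8)
  run proc-D (needs (3, 3), free (3, 8)); after release of (0, 1) the pool is (3, 9)
  run proc-A (needs (3, 8), free (3, 9)); after release of (3, 0) the pool is (6, 9)
  run proc-G (needs (1, 4), free (6, 9)); after release of (2, 1) the pool is (8, 10)


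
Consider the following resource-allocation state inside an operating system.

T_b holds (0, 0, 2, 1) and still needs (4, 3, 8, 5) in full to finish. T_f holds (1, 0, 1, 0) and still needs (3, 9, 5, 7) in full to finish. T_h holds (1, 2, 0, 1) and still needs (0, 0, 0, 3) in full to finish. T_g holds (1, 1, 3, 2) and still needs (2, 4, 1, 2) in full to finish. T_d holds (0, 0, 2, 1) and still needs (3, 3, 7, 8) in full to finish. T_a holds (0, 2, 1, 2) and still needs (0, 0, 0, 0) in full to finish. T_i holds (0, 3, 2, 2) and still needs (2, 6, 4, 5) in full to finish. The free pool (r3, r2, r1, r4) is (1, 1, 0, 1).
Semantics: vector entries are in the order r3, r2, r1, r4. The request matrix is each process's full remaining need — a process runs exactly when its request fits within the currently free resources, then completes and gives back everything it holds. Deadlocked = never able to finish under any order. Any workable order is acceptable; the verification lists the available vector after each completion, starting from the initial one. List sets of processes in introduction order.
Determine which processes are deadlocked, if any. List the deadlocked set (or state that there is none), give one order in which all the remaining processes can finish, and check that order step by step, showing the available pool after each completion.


No process is deadlocked.
Key observation: beginning at T_a, releases accumulate fast enough that every process eventually fits.
The rest can finish in the order T_a, T_h, T_g, T_i, T_f, T_d, T_b. Verifying each step:
  pool = (1, 1, 0, 1)
  T_a: need (0, 0, 0, 0) fits (1, 1, 0, 1); releases (0, 2, 1, 2), pool now (1, 3, 1, 3)
  T_h: need (0, 0, 0, 3) fits (1, 3, 1, 3); releases (1, 2, 0, 1), pool now (2, 5, 1, 4)
  T_g: need (2, 4, 1, 2) fits (2, 5, 1, 4); releases (1, 1, 3, 2), pool now (3, 6, 4, 6)
  T_i: need (2, 6, 4, 5) fits (3, 6, 4, 6); releases (0, 3, 2, 2), pool now (3, 9, 6, 8)
  T_f: need (3, 9, 5, 7) fits (3, 9, 6, 8); releases (1, 0, 1, 0), pool now (4, 9, 7, 8)
  T_d: need (3, 3, 7, 8) fits (4, 9, 7, 8); releases (0, 0, 2, 1), pool now (4, 9, 9, 9)
  T_b: need (4, 3, 8, 5) fits (4, 9, 9, 9); releases (0, 0, 2, 1), pool now (4, 9, 11, 10)


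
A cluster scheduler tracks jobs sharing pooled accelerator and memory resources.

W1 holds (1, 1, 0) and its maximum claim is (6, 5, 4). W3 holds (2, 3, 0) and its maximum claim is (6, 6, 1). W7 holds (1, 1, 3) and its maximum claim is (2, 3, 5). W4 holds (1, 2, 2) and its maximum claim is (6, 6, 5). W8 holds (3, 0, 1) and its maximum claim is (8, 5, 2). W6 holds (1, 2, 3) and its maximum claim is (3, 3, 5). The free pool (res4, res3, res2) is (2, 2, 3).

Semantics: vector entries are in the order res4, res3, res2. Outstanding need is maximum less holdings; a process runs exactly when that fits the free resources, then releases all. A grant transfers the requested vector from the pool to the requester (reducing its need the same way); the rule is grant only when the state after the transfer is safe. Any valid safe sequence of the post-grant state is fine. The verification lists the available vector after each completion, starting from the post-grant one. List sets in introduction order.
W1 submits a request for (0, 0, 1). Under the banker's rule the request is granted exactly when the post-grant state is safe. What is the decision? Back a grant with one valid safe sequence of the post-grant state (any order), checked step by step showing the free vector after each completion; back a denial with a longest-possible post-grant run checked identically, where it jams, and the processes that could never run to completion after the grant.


GRANT — the state after the grant stays safe, e.g. via W7, W6, W3, W4, W1, W8.
Key observation: post-grant, (2, 2, 2) remains, and an order beginning with W7 completes everyone.
Step-by-step check of the post-grant state:
  pool = (2, 2, 2)
  W7: need (1, 2, 2) fits (2, 2, 2); releases (1, 1, 3), pool now (3, 3, 5)
  W6: need (2, 1, 2) fits (3, 3, 5); releases (1, 2, 3), pool now (4, 5, 8)
  W3: need (4, 3, 1) fits (4, 5, 8); releases (2, 3, 0), pool now (6, 8, 8)
  W4: need (5, 4, 3) fits (6, 8, 8); releases (1, 2, 2), pool now (7, 10, 10)
  W1: need (5, 4, 3) fits (7, 10, 10); releases (1, 1, 1), pool now (8, 11, 11)
  W8: need (5, 5, 1) fits (8, 11, 11); releases (3, 0, 1), pool now (11, 11, 12)


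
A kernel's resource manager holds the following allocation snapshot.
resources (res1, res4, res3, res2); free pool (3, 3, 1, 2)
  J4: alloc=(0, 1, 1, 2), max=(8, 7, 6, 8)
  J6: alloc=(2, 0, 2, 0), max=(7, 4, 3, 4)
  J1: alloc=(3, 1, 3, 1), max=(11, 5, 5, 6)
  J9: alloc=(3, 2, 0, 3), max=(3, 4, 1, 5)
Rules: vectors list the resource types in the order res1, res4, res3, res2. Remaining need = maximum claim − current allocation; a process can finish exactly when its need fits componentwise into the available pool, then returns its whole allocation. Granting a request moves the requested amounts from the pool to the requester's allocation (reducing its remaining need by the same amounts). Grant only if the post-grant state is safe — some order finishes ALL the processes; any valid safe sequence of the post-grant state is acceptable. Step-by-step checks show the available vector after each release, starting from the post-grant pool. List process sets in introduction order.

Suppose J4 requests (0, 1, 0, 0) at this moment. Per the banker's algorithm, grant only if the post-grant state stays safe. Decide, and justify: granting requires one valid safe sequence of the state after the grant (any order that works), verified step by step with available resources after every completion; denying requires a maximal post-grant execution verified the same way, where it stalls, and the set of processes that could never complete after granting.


GRANT: granting preserves safety; a valid post-grant sequence is J9, J6, J1, J4.
Key observation: the transfer keeps a workable pool ((3, 2, 1, 2)); J9 starts the safe sequence.
Step-by-step check of the post-grant state:
  pool = (3, 2, 1, 2)
  J9: need (0, 2, 1, 2) fits (3, 2, 1, 2); releases (3, 2, 0, 3), pool now (6, 4, 1, 5)
  J6: need (5, 4, 1, 4) fits (6, 4, 1, 5); releases (2, 0, 2, 0), pool now (8, 4, 3, 5)
  J1: need (8, 4, 2, 5) fits (8, 4, 3, 5); releases (3, 1, 3, 1), pool now (11, 5, 6, 6)
  J4: need (8, 5, 5, 6) fits (11, 5, 6, 6); releases (0, 2, 1, 2), pool now (11, 7, 7, 8)


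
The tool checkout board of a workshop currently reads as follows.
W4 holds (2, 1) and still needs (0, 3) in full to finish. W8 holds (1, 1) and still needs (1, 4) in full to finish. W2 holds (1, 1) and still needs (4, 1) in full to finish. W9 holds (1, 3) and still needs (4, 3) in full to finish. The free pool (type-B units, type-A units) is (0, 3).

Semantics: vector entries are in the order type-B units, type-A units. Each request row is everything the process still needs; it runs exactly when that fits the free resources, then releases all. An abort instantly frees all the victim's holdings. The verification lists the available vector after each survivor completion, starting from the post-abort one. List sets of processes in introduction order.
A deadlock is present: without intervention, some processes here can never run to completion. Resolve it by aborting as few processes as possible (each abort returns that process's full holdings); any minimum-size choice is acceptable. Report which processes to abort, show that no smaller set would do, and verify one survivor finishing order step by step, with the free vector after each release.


Minimum abort set: W9.
Key observation: before aborting W9, W2 was permanently blocked — no order could ever run it; afterwards it completes at step 3.
No smaller set exists: with zero aborts the deadlock remains.
One survivor order: W4, W8, W2. Walking it through (post-abort pool first):
  pool = (1, 6)
  W4 needs (0, 3) <= (1, 6) -> finishes; pool += (2, 1) = (3, 7)
  W8 needs (1, 4) <= (3, 7) -> finishes; pool += (1, 1) = (4, 8)
  W2 needs (4, 1) <= (4, 8) -> finishes; pool += (1, 1) = (5, 9)


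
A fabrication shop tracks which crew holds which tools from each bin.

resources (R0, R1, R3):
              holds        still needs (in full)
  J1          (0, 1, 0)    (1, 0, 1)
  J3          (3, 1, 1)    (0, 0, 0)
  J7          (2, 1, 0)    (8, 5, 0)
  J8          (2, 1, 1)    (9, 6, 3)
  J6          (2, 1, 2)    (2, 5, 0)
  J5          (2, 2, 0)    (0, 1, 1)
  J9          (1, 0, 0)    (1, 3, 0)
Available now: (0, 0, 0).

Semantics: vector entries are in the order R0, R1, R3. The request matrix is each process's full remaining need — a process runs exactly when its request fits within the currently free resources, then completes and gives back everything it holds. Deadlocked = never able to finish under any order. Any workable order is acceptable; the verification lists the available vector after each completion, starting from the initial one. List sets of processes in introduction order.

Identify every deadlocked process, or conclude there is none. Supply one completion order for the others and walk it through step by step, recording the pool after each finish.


The deadlocked set is J7, J8 and J6.
Key observation: J3, J5, J1, J9 can finish, but then (6, 4, 1) is all there is, and the blocked group's R1 demands exceed it.
A valid finishing order for the others: J3, J5, J1, J9. Walking it through:
  pool = (0, 0, 0)
  J3: need (0, 0, 0) fits (0, 0, 0); releases (3, 1, 1), pool now (3, 1, 1)
  J5: need (0, 1, 1) fits (3, 1, 1); releases (2, 2, 0), pool now (5, 3, 1)
  J1: need (1, 0, 1) fits (5, 3, 1); releases (0, 1, 0), pool now (5, 4, 1)
  J9: need (1, 3, 0) fits (5, 4, 1); releases (1, 0, 0), pool now (6, 4, 1)
The blocked processes can never fit:
  J7 still needs (8, 5, 0) but only (6, 4, 1) is free — short on R0 and R1
  J8 still needs (9, 6, 3) but only (6, 4, 1) is free — short on R0, R1 and R3
  J6 still needs (2, 5, 0) but only (6, 4, 1) is free — short on R1


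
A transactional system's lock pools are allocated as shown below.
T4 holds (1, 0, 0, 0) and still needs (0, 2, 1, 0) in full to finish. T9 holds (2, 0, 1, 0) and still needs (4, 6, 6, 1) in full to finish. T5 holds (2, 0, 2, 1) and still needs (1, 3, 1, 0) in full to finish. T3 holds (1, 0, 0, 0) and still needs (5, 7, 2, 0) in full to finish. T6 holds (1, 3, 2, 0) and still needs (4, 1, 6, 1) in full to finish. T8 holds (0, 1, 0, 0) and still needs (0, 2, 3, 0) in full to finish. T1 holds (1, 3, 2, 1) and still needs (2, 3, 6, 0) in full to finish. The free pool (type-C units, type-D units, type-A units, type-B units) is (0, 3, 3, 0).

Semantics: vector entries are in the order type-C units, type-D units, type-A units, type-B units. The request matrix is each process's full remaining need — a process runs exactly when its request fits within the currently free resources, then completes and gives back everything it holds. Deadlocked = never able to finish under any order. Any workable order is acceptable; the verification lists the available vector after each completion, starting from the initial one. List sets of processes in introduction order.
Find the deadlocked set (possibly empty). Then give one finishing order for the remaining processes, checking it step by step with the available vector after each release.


The deadlocked set is T9, T3, T6 and T1.
Key observation: after T4, T8, T5 the pool peaks at (3, 4, 5, 1), and each blocked process is short somewhere: T9 on type-C units, type-D units, type-A units; T3 on type-C units, type-D units; T6 on type-C units, type-A units; T1 on type-A units.
A valid finishing order for the others: T4, T8, T5. Walking it through:
  pool = (0, 3, 3, 0)
  T4 needs (0, 2, 1, 0) <= (0, 3, 3, 0) -> finishes; pool += (1, 0, 0, 0) = (1, 3, 3, 0)
  T8 needs (0, 2, 3, 0) <= (1, 3, 3, 0) -> finishes; pool += (0, 1, 0, 0) = (1, 4, 3, 0)
  T5 needs (1, 3, 1, 0) <= (1, 4, 3, 0) -> finishes; pool += (2, 0, 2, 1) = (3, 4, 5, 1)
None of the blocked processes ever fits:
  blocked: T9 wants (4, 6, 6, 1), pool (3, 4, 5, 1) — not enough type-C units, type-D units and type-A units
  blocked: T3 wants (5, 7, 2, 0), pool (3, 4, 5, 1) — not enough type-C units and type-D units
  blocked: T6 wants (4, 1, 6, 1), pool (3, 4, 5, 1) — not enough type-C units and type-A units
  blocked: T1 wants (2, 3, 6, 0), pool (3, 4, 5, 1) — not enough type-A units


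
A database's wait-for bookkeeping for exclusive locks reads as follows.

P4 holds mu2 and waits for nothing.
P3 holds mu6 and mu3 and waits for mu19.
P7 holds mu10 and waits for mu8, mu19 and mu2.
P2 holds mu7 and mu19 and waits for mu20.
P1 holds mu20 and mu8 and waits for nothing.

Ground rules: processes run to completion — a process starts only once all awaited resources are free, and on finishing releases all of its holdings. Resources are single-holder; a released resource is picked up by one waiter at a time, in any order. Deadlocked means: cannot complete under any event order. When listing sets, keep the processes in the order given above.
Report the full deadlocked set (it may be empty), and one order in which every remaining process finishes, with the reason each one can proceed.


No process is deadlocked.
Key observation: the wait graph is acyclic; completion cascades from the unblocked processes through everyone else.
One completion order for the rest: P1, P2, P4, P7, P3.
Step-by-step check:
  P1: no waits; runs immediately, freeing mu20 and mu8
  run P2 (all its waits — mu20 — are resolved); releases mu7 and mu19
  P4: no waits; runs immediately, freeing mu2
  run P7 (all its waits — mu8, mu19 and mu2 — are resolved); releases mu10
  run P3 (all its waits — mu19 — are resolved); releases mu6 and mu3


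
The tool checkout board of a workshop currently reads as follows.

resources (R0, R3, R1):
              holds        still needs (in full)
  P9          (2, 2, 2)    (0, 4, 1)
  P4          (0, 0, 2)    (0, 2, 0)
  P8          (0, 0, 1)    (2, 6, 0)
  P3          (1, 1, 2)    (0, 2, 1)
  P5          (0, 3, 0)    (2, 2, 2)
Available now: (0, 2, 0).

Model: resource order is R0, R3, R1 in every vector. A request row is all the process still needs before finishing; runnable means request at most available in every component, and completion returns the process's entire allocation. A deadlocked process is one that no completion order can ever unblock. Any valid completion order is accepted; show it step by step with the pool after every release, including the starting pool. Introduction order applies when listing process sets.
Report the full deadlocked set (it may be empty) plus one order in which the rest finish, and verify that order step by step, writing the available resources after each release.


Deadlocked: P9, P8 and P5.
Key observation: after P4, P3 the pool peaks at (1, 3, 4), and each blocked process is short somewhere: P9 on R3; P8 on R0, R3; P5 on R0.
A valid finishing order for the others: P4, P3. Walking it through:
  pool = (0, 2, 0)
  run P4 (needs (0, 2, 0), free (0, 2, 0)); after release of (0, 0, 2) the pool is (0, 2, 2)
  run P3 (needs (0, 2, 1), free (0, 2, 2)); after release of (1, 1, 2) the pool is (1, 3, 4)
The blocked processes can never fit:
  P9 still needs (0, 4, 1) but only (1, 3, 4) is free — short on R3
  P8 still needs (2, 6, 0) but only (1, 3, 4) is free — short on R0 and R3
  P5 still needs (2, 2, 2) but only (1, 3, 4) is free — short on R0


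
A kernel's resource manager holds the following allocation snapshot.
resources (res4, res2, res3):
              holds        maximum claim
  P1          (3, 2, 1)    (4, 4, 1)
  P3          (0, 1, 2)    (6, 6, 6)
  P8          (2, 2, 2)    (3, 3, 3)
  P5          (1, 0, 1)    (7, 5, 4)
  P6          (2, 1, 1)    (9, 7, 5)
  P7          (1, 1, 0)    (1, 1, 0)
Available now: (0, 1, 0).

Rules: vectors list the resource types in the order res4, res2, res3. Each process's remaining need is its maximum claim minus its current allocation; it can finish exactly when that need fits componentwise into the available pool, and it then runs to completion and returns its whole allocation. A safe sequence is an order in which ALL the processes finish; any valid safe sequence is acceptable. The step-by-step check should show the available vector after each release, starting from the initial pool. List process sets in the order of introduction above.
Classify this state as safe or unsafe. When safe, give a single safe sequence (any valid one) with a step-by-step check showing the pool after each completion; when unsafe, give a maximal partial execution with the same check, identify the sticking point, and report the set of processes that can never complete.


SAFE — a valid safe sequence is P7, P1, P8, P5, P3, P6.
Key observation: the first exact fit in this order is P1 — it needs (1, 2, 0) with (1, 2, 0) free, meeting a requested resource to the last unit.
Verifying each step:
  pool = (0, 1, 0)
  P7: need (0, 0, 0) fits (0, 1, 0); releases (1, 1, 0), pool now (1, 2, 0)
  P1: need (1, 2, 0) fits (1, 2, 0); releases (3, 2, 1), pool now (4, 4, 1)
  P8: need (1, 1, 1) fits (4, 4, 1); releases (2, 2, 2), pool now (6, 6, 3)
  P5: need (6, 5, 3) fits (6, 6, 3); releases (1, 0, 1), pool now (7, 6, 4)
  P3: need (6, 5, 4) fits (7, 6, 4); releases (0, 1, 2), pool now (7, 7, 6)
  P6: need (7, 6, 4) fits (7, 7, 6); releases (2, 1, 1), pool now (9, 8, 7)


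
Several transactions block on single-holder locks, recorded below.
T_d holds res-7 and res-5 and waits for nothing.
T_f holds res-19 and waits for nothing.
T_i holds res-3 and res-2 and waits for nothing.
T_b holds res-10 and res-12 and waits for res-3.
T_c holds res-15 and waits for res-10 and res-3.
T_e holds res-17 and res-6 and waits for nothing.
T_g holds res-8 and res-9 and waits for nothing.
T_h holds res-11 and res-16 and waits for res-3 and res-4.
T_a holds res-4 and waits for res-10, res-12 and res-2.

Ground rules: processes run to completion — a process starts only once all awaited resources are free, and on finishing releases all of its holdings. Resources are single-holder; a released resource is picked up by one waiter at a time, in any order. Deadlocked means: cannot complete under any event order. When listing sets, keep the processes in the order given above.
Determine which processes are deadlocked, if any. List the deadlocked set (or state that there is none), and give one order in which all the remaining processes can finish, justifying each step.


The deadlocked set is empty.
Key observation: every chain of waits terminates; starting from the processes that wait on nothing, all the rest unlock in turn.
A valid finishing order for the others: T_i, T_e, T_b, T_a, T_f, T_d, T_g, T_c, T_h.
Verifying each step:
  run T_i (it waits on nothing); releases res-3 and res-2
  run T_e (it waits on nothing); releases res-17 and res-6
  T_b waits on res-3 — all released -> runs and releases res-10 and res-12
  T_a waits on res-10, res-12 and res-2 — all released -> runs and releases res-4
  run T_f (it waits on nothing); releases res-19
  run T_d (it waits on nothing); releases res-7 and res-5
  run T_g (it waits on nothing); releases res-8 and res-9
  T_c waits on res-10 and res-3 — all released -> runs and releases res-15
  T_h waits on res-3 and res-4 — all released -> runs and releases res-11 and res-16


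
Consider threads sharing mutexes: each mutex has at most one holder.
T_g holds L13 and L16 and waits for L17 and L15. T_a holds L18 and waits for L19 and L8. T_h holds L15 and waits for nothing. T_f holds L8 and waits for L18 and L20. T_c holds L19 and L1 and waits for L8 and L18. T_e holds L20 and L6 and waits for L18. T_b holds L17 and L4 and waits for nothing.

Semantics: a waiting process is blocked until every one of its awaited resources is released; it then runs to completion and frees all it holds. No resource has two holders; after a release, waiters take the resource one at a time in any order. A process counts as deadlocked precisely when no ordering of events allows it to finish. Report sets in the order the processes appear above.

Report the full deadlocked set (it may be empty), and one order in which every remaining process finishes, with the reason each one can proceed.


The deadlocked set is T_a, T_f, T_c and T_e.
Key observation: the waits loop around T_a -> T_f -> T_a with no way out; T_c and T_e are caught in further circular waits.
The rest can finish in the order T_b, T_h, T_g.
Step-by-step check:
  run T_b (it waits on nothing); releases L17 and L4
  run T_h (it waits on nothing); releases L15
  run T_g (all its waits — L17 and L15 — are resolved); releases L13 and L16


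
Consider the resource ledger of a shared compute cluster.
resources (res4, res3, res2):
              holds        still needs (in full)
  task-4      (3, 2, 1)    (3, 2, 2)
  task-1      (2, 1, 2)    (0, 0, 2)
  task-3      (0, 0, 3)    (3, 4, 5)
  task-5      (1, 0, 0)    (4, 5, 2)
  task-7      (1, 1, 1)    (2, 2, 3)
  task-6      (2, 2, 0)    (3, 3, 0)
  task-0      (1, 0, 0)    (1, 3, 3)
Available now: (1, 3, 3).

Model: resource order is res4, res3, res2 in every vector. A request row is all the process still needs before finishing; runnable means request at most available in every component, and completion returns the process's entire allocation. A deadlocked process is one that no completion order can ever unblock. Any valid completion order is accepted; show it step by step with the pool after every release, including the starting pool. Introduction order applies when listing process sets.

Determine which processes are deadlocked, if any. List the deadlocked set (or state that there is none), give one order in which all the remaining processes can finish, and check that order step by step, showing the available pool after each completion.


The deadlocked set is empty.
Key observation: beginning at task-1, releases accumulate fast enough that every process eventually fits.
One completion order for the rest: task-1, task-0, task-4, task-7, task-6, task-5, task-3. Check, step by step:
  pool = (1, 3, 3)
  run task-1 (needs (0, 0, 2), free (1, 3, 3)); after release of (2, 1, 2) the pool is (3, 4, 5)
  run task-0 (needs (1, 3, 3), free (3, 4, 5)); after release of (1, 0, 0) the pool is (4, 4, 5)
  run task-4 (needs (3, 2, 2), free (4, 4, 5)); after release of (3, 2, 1) the pool is (7, 6, 6)
  run task-7 (needs (2, 2, 3), free (7, 6, 6)); after release of (1, 1, 1) the pool is (8, 7, 7)
  run task-6 (needs (3, 3, 0), free (8, 7, 7)); after release of (2, 2, 0) the pool is (10, 9, 7)
  run task-5 (needs (4, 5, 2), free (10, 9, 7)); after release of (1, 0, 0) the pool is (11, 9, 7)
  run task-3 (needs (3, 4, 5), free (11, 9, 7)); after release of (0, 0, 3) the pool is (11, 9, 10)


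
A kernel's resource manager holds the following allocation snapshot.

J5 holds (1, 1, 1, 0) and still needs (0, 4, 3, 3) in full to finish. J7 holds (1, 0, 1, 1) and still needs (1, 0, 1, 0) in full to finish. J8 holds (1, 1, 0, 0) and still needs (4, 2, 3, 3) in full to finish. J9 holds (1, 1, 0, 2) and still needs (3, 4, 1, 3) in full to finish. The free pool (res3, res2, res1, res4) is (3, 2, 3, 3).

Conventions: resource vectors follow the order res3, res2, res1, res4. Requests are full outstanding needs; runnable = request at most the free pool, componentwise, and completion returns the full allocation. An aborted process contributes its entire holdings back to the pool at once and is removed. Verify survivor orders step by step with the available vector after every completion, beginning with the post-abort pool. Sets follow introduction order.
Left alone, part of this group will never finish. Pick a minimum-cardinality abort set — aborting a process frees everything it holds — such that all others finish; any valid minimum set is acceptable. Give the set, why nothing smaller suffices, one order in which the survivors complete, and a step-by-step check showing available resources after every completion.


Minimum abort set: J5.
Key observation: the deadlocked J9 becomes finishable only because J5 released (1, 1, 1, 0); it completes at step 3 below.
No smaller set exists: with zero aborts the deadlock remains.
One survivor order: J8, J7, J9. Walking it through (post-abort pool first):
  pool = (4, 3, 4, 3)
  J8 needs (4, 2, 3, 3) <= (4, 3, 4, 3) -> finishes; pool += (1, 1, 0, 0) = (5, 4, 4, 3)
  J7 needs (1, 0, 1, 0) <= (5, 4, 4, 3) -> finishes; pool += (1, 0, 1, 1) = (6, 4, 5, 4)
  J9 needs (3, 4, 1, 3) <= (6, 4, 5, 4) -> finishes; pool += (1, 1, 0, 2) = (7, 5, 5, 6)
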